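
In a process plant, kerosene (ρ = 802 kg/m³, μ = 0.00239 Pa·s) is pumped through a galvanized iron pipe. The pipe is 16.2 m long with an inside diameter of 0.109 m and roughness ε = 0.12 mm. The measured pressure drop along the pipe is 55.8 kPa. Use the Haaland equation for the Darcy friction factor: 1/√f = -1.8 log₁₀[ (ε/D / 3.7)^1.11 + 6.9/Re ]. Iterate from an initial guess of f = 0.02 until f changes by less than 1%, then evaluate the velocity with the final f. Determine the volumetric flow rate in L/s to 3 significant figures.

Q ≈ 62.1 L/s

Rearranging Darcy-Weisbach: V = √(2·ΔP·D/(f·L·ρ)). With ε/D = 0.00012/0.109 = 0.0011, iterate starting from f = 0.02:
  f = 0.02 → V = √(2·5.58e+04·0.109/(0.02·16.2·802)) = 6.842 m/s; Re = ρVD/μ = 2.503e+05; f → 0.02109
  f = 0.02109 → V = 6.663 m/s; Re = 2.437e+05; f → 0.02111
Converged (Δf/f < 1%). With the final f = 0.02111: V = √(2·5.58e+04·0.109/(0.02111·16.2·802)) = 6.66 m/s.
Q = V·A = 6.66·(π/4·0.109²) = 0.06214 m³/s = 62.1 L/s.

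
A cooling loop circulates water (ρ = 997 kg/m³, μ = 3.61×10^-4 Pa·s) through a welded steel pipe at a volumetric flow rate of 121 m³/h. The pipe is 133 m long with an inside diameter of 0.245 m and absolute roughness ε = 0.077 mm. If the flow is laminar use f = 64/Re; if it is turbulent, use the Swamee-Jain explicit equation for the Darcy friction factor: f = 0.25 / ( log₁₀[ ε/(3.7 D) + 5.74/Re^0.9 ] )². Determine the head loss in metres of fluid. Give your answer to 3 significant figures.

h_f ≈ 0.232 m

Q = 121 m³/h = 121/3600 = 0.03361 m³/s.
Cross-sectional area A = πD²/4 = π(0.245)²/4 = 0.04714 m²; mean velocity V = Q/A = 0.03361/0.04714 = 0.713 m/s.
Reynolds number Re = ρVD/μ = 997 · 0.713 · 0.245 / 0.000361 = 4.824e+05.
Re > 4000 → turbulent. Relative roughness ε/D = 7.7e-05/0.245 = 0.000314. Swamee-Jain: f = 0.25/(log₁₀[0.000314/3.7 + 5.74/4.824e+05^0.9])² = 0.25/(log₁₀[8.49e-05 + 4.4e-05])² = 0.25/(-3.889)² = 0.01653.
Darcy-Weisbach: ΔP = f(L/D)(ρV²/2) = 0.01653·(133/0.245)·(997·0.713²/2) = 0.01653·542.9·253.4 = 2273 Pa.
Head loss h_f = ΔP/(ρg) = 2273/(997·9.81) = 0.232 m.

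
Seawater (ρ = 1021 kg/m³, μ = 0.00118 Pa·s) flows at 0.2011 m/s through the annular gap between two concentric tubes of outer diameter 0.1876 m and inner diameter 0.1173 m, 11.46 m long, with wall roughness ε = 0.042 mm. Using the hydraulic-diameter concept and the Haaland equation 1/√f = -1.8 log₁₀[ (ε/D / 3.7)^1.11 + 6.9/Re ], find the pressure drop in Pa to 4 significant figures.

ΔP ≈ 101.2 Pa

Hydraulic diameter D_h = 4A/P = D_o - D_i = 0.1876 - 0.1173 = 0.0703 m.
Re = ρVD_h/μ = 1021·0.2011·0.0703/0.00118 = 1.223e+04.
ε/D_h = 4.2e-05/0.0703 = 0.000597; Haaland gives 1/√f = -1.8 log₁₀[6.18e-05+0.000564] = 5.766, so f = 0.03007.
ΔP = f(L/D_h)(ρV²/2) = 0.03007·11.46/0.0703·20.65 = 101.2 Pa.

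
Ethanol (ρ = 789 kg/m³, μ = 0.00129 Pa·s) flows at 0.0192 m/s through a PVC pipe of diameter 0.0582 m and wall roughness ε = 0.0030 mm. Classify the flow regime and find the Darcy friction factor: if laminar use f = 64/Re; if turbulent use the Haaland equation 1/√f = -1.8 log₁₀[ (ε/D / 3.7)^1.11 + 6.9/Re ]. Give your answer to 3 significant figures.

f ≈ 0.0936

Re = ρVD/μ = 789·0.0192·0.0582/0.00129 = 683.5.
Re < 2300 → laminar, so f = 64/Re = 0.09364 (roughness is irrelevant in laminar flow).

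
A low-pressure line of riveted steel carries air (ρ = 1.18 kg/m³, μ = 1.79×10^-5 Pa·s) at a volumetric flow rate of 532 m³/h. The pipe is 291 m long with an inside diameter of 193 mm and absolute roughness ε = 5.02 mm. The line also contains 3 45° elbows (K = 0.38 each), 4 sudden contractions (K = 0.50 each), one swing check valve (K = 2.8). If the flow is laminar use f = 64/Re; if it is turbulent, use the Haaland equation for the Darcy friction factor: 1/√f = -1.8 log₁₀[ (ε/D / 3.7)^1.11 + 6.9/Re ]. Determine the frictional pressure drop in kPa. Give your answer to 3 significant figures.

ΔP ≈ 1.33 kPa

Q = 532 m³/h = 532/3600 = 0.1478 m³/s.
Cross-sectional area A = πD²/4 = π(0.193)²/4 = 0.02926 m²; mean velocity V = Q/A = 0.1478/0.02926 = 5.051 m/s.
Reynolds number Re = ρVD/μ = 1.18 · 5.051 · 0.193 / 1.79e-05 = 6.427e+04.
Re > 4000 → turbulent. Relative roughness ε/D = 0.00502/0.193 = 0.026. Haaland: 1/√f = -1.8 log₁₀[(0.026/3.7)^1.11 + 6.9/6.427e+04] = -1.8 log₁₀[0.00407 + 0.000107] = 4.281, so f = 0.05455.
Total minor-loss coefficient ΣK = 3·0.38 + 4·0.5 + 1·2.8 = 5.94.
ΔP = [f·L/D + ΣK]·(ρV²/2) = [0.05455·291/0.193 + 5.94]·(1.18·5.051²/2) = [82.25 + 5.94]·15.05 = 1328 Pa.
ΔP = 1328 Pa = 1.33 kPa.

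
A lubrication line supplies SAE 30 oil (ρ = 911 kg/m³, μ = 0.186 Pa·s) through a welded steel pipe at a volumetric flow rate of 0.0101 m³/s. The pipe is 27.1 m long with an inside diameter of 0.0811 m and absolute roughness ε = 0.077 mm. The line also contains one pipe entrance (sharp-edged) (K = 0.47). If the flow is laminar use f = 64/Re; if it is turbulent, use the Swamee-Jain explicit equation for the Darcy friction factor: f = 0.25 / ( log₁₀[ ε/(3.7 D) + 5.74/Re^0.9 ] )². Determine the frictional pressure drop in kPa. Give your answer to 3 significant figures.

ΔP ≈ 48.8 kPa

Cross-sectional area A = πD²/4 = π(0.0811)²/4 = 0.005166 m²; mean velocity V = Q/A = 0.0101/0.005166 = 1.955 m/s.
Reynolds number Re = ρVD/μ = 911 · 1.955 · 0.0811 / 0.186 = 776.6.
Re < 2300 → laminar flow, so f = 64/Re = 64/776.6 = 0.08241 (the turbulent correlation is not needed).
Total minor-loss coefficient ΣK = 1·0.47 = 0.47.
ΔP = [f·L/D + ΣK]·(ρV²/2) = [0.08241·27.1/0.0811 + 0.47]·(911·1.955²/2) = [27.54 + 0.47]·1741 = 4.877e+04 Pa.
ΔP = 4.877e+04 Pa = 48.8 kPa.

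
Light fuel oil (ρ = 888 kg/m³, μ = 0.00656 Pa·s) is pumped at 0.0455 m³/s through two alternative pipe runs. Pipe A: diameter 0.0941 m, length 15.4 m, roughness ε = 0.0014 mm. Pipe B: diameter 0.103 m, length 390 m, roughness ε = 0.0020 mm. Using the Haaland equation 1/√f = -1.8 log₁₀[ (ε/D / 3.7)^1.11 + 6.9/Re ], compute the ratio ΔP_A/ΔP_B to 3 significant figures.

Pipe A: V = Q/A = 0.0455/0.006955 = 6.542 m/s; Re = 8.334e+04; ε/D = 1.49e-05; Haaland → f = 0.01857; ΔP_A = f(L/D)(ρV²/2) = 5.776e+04 Pa.
Pipe B: V = Q/A = 0.0455/0.008332 = 5.461 m/s; Re = 7.614e+04; ε/D = 1.94e-05; Haaland → f = 0.01895; ΔP_B = f(L/D)(ρV²/2) = 9.498e+05 Pa.
ΔP_A/ΔP_B = 5.776e+04/9.498e+05 = 0.0608.

ΔP_A/ΔP_B ≈ 0.0608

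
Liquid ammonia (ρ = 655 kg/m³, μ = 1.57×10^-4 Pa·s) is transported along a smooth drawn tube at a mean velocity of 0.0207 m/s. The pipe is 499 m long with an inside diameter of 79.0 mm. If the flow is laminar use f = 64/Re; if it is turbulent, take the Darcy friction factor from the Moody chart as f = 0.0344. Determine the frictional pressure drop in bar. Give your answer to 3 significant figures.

ΔP ≈ 3.05×10^-4 bar

Reynolds number Re = ρVD/μ = 655 · 0.0207 · 0.079 / 0.000157 = 6822.
Re > 4000 → turbulent; use the Moody-chart value f = 0.0344.
Darcy-Weisbach: ΔP = f(L/D)(ρV²/2) = 0.0344·(499/0.079)·(655·0.0207²/2) = 0.0344·6316·0.1403 = 30.49 Pa.
ΔP = 30.49 Pa = 3.05×10^-4 bar.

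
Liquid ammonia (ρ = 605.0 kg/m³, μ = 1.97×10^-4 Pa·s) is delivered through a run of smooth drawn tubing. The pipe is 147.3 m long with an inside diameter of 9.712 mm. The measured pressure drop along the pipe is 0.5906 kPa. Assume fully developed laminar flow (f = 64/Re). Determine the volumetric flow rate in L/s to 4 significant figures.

For laminar flow, f = 64/Re with Re = ρVD/μ, so Darcy-Weisbach reduces to ΔP = 32μLV/D². Solving for V: V = ΔP·D²/(32μL) = 590.6·(0.009712)²/(32·0.000197·147.3) = 0.05999 m/s.
Check: Re = ρVD/μ = 605·0.05999·0.009712/0.000197 = 1789 < 2300, so the laminar assumption holds.
Q = V·A = 0.05999·(π/4·0.009712²) = 4.444e-06 m³/s = 0.004444 L/s.

Q ≈ 0.004444 L/s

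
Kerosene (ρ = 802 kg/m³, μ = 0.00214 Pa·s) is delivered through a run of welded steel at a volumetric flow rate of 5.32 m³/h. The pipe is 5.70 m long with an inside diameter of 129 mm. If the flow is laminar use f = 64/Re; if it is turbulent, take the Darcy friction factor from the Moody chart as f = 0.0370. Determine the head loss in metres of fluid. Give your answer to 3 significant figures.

h_f ≈ 0.00107 m

Q = 5.32 m³/h = 5.32/3600 = 0.001478 m³/s.
Cross-sectional area A = πD²/4 = π(0.129)²/4 = 0.01307 m²; mean velocity V = Q/A = 0.001478/0.01307 = 0.1131 m/s.
Reynolds number Re = ρVD/μ = 802 · 0.1131 · 0.129 / 0.00214 = 5466.
Re > 4000 → turbulent; use the Moody-chart value f = 0.0370.
Darcy-Weisbach: ΔP = f(L/D)(ρV²/2) = 0.037·(5.7/0.129)·(802·0.1131²/2) = 0.037·44.19·5.127 = 8.381 Pa.
Head loss h_f = ΔP/(ρg) = 8.381/(802·9.81) = 0.00107 m.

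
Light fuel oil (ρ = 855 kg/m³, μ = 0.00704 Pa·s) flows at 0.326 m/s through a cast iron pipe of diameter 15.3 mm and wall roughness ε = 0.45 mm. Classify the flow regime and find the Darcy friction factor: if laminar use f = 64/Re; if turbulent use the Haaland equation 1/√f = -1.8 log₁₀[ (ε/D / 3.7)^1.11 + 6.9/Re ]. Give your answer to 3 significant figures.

Re = ρVD/μ = 855·0.326·0.0153/0.00704 = 605.8.
Re < 2300 → laminar, so f = 64/Re = 0.1057 (roughness is irrelevant in laminar flow).

f ≈ 0.106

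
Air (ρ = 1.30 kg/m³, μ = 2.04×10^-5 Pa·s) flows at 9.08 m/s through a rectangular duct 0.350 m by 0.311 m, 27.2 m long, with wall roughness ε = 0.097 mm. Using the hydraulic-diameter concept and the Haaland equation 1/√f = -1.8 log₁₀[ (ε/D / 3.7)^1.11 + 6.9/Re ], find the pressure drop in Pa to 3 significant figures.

ΔP ≈ 77.8 Pa

Hydraulic diameter D_h = 4A/P = 4·(0.35·0.311)/(2·(0.35+0.311)) = 0.4354/1.322 = 0.3293 m.
Re = ρVD_h/μ = 1.3·9.08·0.3293/2.04e-05 = 1.906e+05.
ε/D_h = 9.7e-05/0.3293 = 0.000295; Haaland gives 1/√f = -1.8 log₁₀[2.82e-05+3.62e-05] = 7.544, so f = 0.01757.
ΔP = f(L/D_h)(ρV²/2) = 0.01757·27.2/0.3293·53.59 = 77.76 Pa.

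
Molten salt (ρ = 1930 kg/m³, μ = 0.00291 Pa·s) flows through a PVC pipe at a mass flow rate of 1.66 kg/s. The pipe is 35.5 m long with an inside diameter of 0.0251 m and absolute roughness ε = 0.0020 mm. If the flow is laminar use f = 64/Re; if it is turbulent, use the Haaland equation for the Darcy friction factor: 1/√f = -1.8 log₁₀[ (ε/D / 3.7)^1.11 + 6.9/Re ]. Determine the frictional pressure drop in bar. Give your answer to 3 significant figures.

ΔP ≈ 0.976 bar

A = πD²/4 = π(0.0251)²/4 = 0.0004948 m²; mean velocity V = ṁ/(ρA) = 1.66/(1930 · 0.0004948) = 1.738 m/s.
Reynolds number Re = ρVD/μ = 1930 · 1.738 · 0.0251 / 0.00291 = 2.894e+04.
Re > 4000 → turbulent. Relative roughness ε/D = 2e-06/0.0251 = 7.97e-05. Haaland: 1/√f = -1.8 log₁₀[(7.97e-05/3.7)^1.11 + 6.9/2.894e+04] = -1.8 log₁₀[6.6e-06 + 0.000238] = 6.499, so f = 0.02367.
Darcy-Weisbach: ΔP = f(L/D)(ρV²/2) = 0.02367·(35.5/0.0251)·(1930·1.738²/2) = 0.02367·1414·2916 = 9.763e+04 Pa.
ΔP = 9.763e+04 Pa = 0.976 bar.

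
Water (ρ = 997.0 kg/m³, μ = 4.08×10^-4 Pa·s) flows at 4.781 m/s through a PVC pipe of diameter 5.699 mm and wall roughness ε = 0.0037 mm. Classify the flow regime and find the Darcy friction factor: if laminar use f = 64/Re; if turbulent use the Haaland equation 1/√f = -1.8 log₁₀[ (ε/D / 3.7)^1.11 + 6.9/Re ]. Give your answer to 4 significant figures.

Re = ρVD/μ = 997·4.781·0.005699/0.000408 = 6.658e+04.
Re > 4000 → turbulent. ε/D = 3.7e-06/0.005699 = 0.000649; Haaland: 1/√f = -1.8 log₁₀[6.78e-05 + 0.000104] = 6.779, so f = 0.02176.

f ≈ 0.02176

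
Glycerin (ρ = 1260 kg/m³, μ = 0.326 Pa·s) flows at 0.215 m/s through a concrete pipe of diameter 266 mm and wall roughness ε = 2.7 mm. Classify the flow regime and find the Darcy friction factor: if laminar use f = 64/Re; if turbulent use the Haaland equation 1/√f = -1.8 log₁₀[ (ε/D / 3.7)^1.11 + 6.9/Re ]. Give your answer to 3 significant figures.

f ≈ 0.290

Re = ρVD/μ = 1260·0.215·0.266/0.326 = 221.
Re < 2300 → laminar, so f = 64/Re = 0.2895 (roughness is irrelevant in laminar flow).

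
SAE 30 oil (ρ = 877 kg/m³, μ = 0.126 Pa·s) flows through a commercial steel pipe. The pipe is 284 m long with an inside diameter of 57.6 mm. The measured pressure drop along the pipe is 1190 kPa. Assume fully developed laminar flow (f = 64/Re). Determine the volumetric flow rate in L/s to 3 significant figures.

For laminar flow, f = 64/Re with Re = ρVD/μ, so Darcy-Weisbach reduces to ΔP = 32μLV/D². Solving for V: V = ΔP·D²/(32μL) = 1.19e+06·(0.0576)²/(32·0.126·284) = 3.448 m/s.
Check: Re = ρVD/μ = 877·3.448·0.0576/0.126 = 1382 < 2300, so the laminar assumption holds.
Q = V·A = 3.448·(π/4·0.0576²) = 0.008984 m³/s = 8.98 L/s.

Q ≈ 8.98 L/s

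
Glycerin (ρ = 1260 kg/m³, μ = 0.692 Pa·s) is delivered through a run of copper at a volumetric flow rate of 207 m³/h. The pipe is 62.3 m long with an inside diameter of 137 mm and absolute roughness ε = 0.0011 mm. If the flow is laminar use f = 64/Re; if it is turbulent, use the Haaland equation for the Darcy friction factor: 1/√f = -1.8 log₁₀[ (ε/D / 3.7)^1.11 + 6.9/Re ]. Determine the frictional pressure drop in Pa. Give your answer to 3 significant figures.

ΔP ≈ 287000 Pa

Q = 207 m³/h = 207/3600 = 0.0575 m³/s.
Cross-sectional area A = πD²/4 = π(0.137)²/4 = 0.01474 m²; mean velocity V = Q/A = 0.0575/0.01474 = 3.901 m/s.
Reynolds number Re = ρVD/μ = 1260 · 3.901 · 0.137 / 0.692 = 973.
Re < 2300 → laminar flow, so f = 64/Re = 64/973 = 0.06577 (the turbulent correlation is not needed).
Darcy-Weisbach: ΔP = f(L/D)(ρV²/2) = 0.06577·(62.3/0.137)·(1260·3.901²/2) = 0.06577·454.7·9585 = 2.867e+05 Pa.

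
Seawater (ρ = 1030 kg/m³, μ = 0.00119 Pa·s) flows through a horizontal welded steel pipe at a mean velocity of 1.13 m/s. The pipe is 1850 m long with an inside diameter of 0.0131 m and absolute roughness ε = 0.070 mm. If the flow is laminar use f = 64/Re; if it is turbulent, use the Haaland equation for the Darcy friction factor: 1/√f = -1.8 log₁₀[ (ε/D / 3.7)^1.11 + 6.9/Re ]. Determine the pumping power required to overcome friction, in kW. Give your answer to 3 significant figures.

Reynolds number Re = ρVD/μ = 1030 · 1.13 · 0.0131 / 0.00119 = 1.281e+04.
Re > 4000 → turbulent. Relative roughness ε/D = 7e-05/0.0131 = 0.00534. Haaland: 1/√f = -1.8 log₁₀[(0.00534/3.7)^1.11 + 6.9/1.281e+04] = -1.8 log₁₀[0.000703 + 0.000539] = 5.231, so f = 0.03655.
Darcy-Weisbach: ΔP = f(L/D)(ρV²/2) = 0.03655·(1850/0.0131)·(1030·1.13²/2) = 0.03655·1.412e+05·657.6 = 3.394e+06 Pa.
Q = V·A = 1.13·0.0001348 = 0.0001523 m³/s.
Pumping power P = QΔP = 0.0001523·3.394e+06 = 517.0 W = 0.517 kW.

P ≈ 0.517 kW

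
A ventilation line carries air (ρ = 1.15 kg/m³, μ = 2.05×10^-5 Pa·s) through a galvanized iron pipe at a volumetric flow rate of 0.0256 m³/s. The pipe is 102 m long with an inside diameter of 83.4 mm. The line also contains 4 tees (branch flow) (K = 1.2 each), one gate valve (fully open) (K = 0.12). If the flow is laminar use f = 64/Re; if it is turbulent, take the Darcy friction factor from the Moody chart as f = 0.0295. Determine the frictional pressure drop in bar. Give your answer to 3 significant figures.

Cross-sectional area A = πD²/4 = π(0.0834)²/4 = 0.005463 m²; mean velocity V = Q/A = 0.0256/0.005463 = 4.686 m/s.
Reynolds number Re = ρVD/μ = 1.15 · 4.686 · 0.0834 / 2.05e-05 = 2.192e+04.
Re > 4000 → turbulent; use the Moody-chart value f = 0.0295.
Total minor-loss coefficient ΣK = 4·1.2 + 1·0.12 = 4.92.
ΔP = [f·L/D + ΣK]·(ρV²/2) = [0.0295·102/0.0834 + 4.92]·(1.15·4.686²/2) = [36.08 + 4.92]·12.63 = 517.7 Pa.
ΔP = 517.7 Pa = 0.00518 bar.

ΔP ≈ 0.00518 bar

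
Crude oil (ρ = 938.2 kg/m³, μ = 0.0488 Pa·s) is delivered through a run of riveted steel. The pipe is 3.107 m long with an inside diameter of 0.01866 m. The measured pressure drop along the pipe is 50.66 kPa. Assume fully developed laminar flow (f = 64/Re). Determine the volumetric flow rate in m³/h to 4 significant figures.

For laminar flow, f = 64/Re with Re = ρVD/μ, so Darcy-Weisbach reduces to ΔP = 32μLV/D². Solving for V: V = ΔP·D²/(32μL) = 5.066e+04·(0.01866)²/(32·0.0488·3.107) = 3.636 m/s.
Check: Re = ρVD/μ = 938.2·3.636·0.01866/0.0488 = 1304 < 2300, so the laminar assumption holds.
Q = V·A = 3.636·(π/4·0.01866²) = 0.0009942 m³/s = 3.579 m³/h.

Q ≈ 3.579 m³/h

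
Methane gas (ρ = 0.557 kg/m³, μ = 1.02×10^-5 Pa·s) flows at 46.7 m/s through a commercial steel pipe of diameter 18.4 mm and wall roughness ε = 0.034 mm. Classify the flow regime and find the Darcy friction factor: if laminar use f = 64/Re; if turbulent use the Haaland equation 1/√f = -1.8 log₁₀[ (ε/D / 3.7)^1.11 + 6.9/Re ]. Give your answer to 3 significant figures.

Re = ρVD/μ = 0.557·46.7·0.0184/1.02e-05 = 4.692e+04.
Re > 4000 → turbulent. ε/D = 3.4e-05/0.0184 = 0.00185; Haaland: 1/√f = -1.8 log₁₀[0.000216 + 0.000147] = 6.191, so f = 0.02609.

f ≈ 0.0261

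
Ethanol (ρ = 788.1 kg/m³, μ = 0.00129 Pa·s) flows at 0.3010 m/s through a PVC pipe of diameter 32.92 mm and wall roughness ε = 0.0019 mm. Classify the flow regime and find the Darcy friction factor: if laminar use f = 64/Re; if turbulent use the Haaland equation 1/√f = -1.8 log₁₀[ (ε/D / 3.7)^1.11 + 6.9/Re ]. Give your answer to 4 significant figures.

Re = ρVD/μ = 788.1·0.301·0.03292/0.00129 = 6054.
Re > 4000 → turbulent. ε/D = 1.9e-06/0.03292 = 5.77e-05; Haaland: 1/√f = -1.8 log₁₀[4.62e-06 + 0.00114] = 5.295, so f = 0.03567.

f ≈ 0.03567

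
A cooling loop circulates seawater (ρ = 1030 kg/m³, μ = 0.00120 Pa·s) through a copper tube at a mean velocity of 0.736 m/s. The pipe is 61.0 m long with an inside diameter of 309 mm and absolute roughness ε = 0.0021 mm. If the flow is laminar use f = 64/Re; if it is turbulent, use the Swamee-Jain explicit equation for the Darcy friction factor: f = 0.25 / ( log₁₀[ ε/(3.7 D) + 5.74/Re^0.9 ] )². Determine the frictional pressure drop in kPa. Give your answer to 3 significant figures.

ΔP ≈ 0.863 kPa

Reynolds number Re = ρVD/μ = 1030 · 0.736 · 0.309 / 0.0012 = 1.952e+05.
Re > 4000 → turbulent. Relative roughness ε/D = 2.1e-06/0.309 = 6.8e-06. Swamee-Jain: f = 0.25/(log₁₀[6.8e-06/3.7 + 5.74/1.952e+05^0.9])² = 0.25/(log₁₀[1.84e-06 + 9.94e-05])² = 0.25/(-3.995)² = 0.01567.
Darcy-Weisbach: ΔP = f(L/D)(ρV²/2) = 0.01567·(61/0.309)·(1030·0.736²/2) = 0.01567·197.4·279 = 862.8 Pa.
ΔP = 862.8 Pa = 0.863 kPa.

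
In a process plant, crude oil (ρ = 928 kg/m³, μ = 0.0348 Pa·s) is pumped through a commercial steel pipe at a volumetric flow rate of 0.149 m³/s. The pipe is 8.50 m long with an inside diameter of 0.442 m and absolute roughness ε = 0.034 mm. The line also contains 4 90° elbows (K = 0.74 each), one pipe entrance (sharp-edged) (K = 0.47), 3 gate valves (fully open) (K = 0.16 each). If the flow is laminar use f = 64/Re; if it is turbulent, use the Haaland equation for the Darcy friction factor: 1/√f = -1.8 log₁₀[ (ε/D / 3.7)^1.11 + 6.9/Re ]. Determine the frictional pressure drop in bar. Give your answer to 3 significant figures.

ΔP ≈ 0.0196 bar

Cross-sectional area A = πD²/4 = π(0.442)²/4 = 0.1534 m²; mean velocity V = Q/A = 0.149/0.1534 = 0.9711 m/s.
Reynolds number Re = ρVD/μ = 928 · 0.9711 · 0.442 / 0.0348 = 1.145e+04.
Re > 4000 → turbulent. Relative roughness ε/D = 3.4e-05/0.442 = 7.69e-05. Haaland: 1/√f = -1.8 log₁₀[(7.69e-05/3.7)^1.11 + 6.9/1.145e+04] = -1.8 log₁₀[6.35e-06 + 0.000603] = 5.787, so f = 0.02986.
Total minor-loss coefficient ΣK = 4·0.74 + 1·0.47 + 3·0.16 = 3.91.
ΔP = [f·L/D + ΣK]·(ρV²/2) = [0.02986·8.5/0.442 + 3.91]·(928·0.9711²/2) = [0.5741 + 3.91]·437.5 = 1962 Pa.
ΔP = 1962 Pa = 0.0196 bar.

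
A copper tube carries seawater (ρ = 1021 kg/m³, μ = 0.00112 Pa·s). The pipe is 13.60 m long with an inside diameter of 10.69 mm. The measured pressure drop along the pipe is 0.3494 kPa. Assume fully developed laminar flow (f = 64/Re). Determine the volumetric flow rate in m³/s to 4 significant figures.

For laminar flow, f = 64/Re with Re = ρVD/μ, so Darcy-Weisbach reduces to ΔP = 32μLV/D². Solving for V: V = ΔP·D²/(32μL) = 349.4·(0.01069)²/(32·0.00112·13.6) = 0.08192 m/s.
Check: Re = ρVD/μ = 1021·0.08192·0.01069/0.00112 = 798.3 < 2300, so the laminar assumption holds.
Q = V·A = 0.08192·(π/4·0.01069²) = 7.352e-06 m³/s = 7.352×10^-6 m³/s.

Q ≈ 7.352×10^-6 m³/s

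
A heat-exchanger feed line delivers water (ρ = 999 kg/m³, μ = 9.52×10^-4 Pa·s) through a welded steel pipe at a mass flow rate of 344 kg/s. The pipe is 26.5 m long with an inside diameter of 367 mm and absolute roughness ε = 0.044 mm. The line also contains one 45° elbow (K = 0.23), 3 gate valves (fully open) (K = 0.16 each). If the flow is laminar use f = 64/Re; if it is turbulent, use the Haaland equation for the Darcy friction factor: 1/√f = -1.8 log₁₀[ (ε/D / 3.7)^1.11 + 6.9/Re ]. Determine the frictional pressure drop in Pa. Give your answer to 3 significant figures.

ΔP ≈ 8880 Pa

A = πD²/4 = π(0.367)²/4 = 0.1058 m²; mean velocity V = ṁ/(ρA) = 344/(999 · 0.1058) = 3.255 m/s.
Reynolds number Re = ρVD/μ = 999 · 3.255 · 0.367 / 0.000952 = 1.254e+06.
Re > 4000 → turbulent. Relative roughness ε/D = 4.4e-05/0.367 = 0.00012. Haaland: 1/√f = -1.8 log₁₀[(0.00012/3.7)^1.11 + 6.9/1.254e+06] = -1.8 log₁₀[1.04e-05 + 5.5e-06] = 8.638, so f = 0.0134.
Total minor-loss coefficient ΣK = 1·0.23 + 3·0.16 = 0.71.
ΔP = [f·L/D + ΣK]·(ρV²/2) = [0.0134·26.5/0.367 + 0.71]·(999·3.255²/2) = [0.9678 + 0.71]·5293 = 8880 Pa.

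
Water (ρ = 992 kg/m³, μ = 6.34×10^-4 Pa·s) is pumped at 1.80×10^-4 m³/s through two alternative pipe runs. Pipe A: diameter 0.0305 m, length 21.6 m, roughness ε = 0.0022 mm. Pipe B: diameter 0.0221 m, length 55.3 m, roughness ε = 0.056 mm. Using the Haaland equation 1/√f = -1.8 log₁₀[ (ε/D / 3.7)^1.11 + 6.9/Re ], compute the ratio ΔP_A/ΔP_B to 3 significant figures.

Pipe A: V = Q/A = 0.00018/0.0007306 = 0.2464 m/s; Re = 1.176e+04; ε/D = 7.21e-05; Haaland → f = 0.02964; ΔP_A = f(L/D)(ρV²/2) = 631.9 Pa.
Pipe B: V = Q/A = 0.00018/0.0003836 = 0.4692 m/s; Re = 1.623e+04; ε/D = 0.00253; Haaland → f = 0.0314; ΔP_B = f(L/D)(ρV²/2) = 8581 Pa.
ΔP_A/ΔP_B = 631.9/8581 = 0.0736.

ΔP_A/ΔP_B ≈ 0.0736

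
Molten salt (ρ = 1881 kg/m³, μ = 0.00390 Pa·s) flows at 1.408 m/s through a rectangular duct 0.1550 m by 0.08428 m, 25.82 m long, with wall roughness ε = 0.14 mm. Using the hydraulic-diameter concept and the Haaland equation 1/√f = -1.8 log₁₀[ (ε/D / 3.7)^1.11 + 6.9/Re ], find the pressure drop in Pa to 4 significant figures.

Hydraulic diameter D_h = 4A/P = 4·(0.155·0.08428)/(2·(0.155+0.08428)) = 0.05225/0.4786 = 0.1092 m.
Re = ρVD_h/μ = 1881·1.408·0.1092/0.0039 = 7.415e+04.
ε/D_h = 0.00014/0.1092 = 0.00128; Haaland gives 1/√f = -1.8 log₁₀[0.000144+9.31e-05] = 6.524, so f = 0.02349.
ΔP = f(L/D_h)(ρV²/2) = 0.02349·25.82/0.1092·1865 = 1.036e+04 Pa.

ΔP ≈ 10360 Pa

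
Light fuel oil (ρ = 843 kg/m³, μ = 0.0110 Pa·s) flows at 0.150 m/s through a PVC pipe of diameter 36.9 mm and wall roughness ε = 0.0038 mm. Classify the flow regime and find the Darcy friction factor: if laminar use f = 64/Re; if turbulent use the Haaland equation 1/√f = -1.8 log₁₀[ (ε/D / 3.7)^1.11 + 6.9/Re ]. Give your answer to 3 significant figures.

Re = ρVD/μ = 843·0.15·0.0369/0.011 = 424.2.
Re < 2300 → laminar, so f = 64/Re = 0.1509 (roughness is irrelevant in laminar flow).

f ≈ 0.151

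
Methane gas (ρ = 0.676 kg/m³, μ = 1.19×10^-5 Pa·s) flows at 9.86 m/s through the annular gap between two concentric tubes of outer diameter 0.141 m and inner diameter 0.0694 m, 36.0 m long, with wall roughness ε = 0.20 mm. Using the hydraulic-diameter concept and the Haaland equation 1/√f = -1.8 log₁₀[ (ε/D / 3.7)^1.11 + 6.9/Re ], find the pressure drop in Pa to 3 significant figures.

ΔP ≈ 471 Pa

Hydraulic diameter D_h = 4A/P = D_o - D_i = 0.141 - 0.0694 = 0.0716 m.
Re = ρVD_h/μ = 0.676·9.86·0.0716/1.19e-05 = 4.01e+04.
ε/D_h = 0.0002/0.0716 = 0.00279; Haaland gives 1/√f = -1.8 log₁₀[0.000342+0.000172] = 5.92, so f = 0.02854.
ΔP = f(L/D_h)(ρV²/2) = 0.02854·36/0.0716·32.86 = 471.5 Pa.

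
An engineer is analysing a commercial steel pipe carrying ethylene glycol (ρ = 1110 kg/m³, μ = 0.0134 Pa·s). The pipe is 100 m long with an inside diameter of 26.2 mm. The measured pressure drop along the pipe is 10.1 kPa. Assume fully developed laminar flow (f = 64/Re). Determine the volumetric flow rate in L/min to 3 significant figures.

For laminar flow, f = 64/Re with Re = ρVD/μ, so Darcy-Weisbach reduces to ΔP = 32μLV/D². Solving for V: V = ΔP·D²/(32μL) = 1.01e+04·(0.0262)²/(32·0.0134·100) = 0.1617 m/s.
Check: Re = ρVD/μ = 1110·0.1617·0.0262/0.0134 = 350.9 < 2300, so the laminar assumption holds.
Q = V·A = 0.1617·(π/4·0.0262²) = 8.717e-05 m³/s = 5.23 L/min.

Q ≈ 5.23 L/min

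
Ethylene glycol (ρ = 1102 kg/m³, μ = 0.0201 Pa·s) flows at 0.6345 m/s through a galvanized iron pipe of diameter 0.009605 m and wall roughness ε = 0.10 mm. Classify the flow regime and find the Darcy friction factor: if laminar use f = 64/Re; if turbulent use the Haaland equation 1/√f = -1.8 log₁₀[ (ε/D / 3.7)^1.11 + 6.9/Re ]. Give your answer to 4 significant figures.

f ≈ 0.1915

Re = ρVD/μ = 1102·0.6345·0.009605/0.0201 = 334.1.
Re < 2300 → laminar, so f = 64/Re = 0.1915 (roughness is irrelevant in laminar flow).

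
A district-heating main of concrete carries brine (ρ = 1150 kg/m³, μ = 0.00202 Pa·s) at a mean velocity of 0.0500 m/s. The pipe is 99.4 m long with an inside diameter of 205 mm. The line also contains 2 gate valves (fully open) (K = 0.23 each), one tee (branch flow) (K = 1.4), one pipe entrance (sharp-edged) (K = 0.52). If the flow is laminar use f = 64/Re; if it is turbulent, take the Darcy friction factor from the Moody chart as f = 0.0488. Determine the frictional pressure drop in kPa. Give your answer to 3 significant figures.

Reynolds number Re = ρVD/μ = 1150 · 0.05 · 0.205 / 0.00202 = 5835.
Re > 4000 → turbulent; use the Moody-chart value f = 0.0488.
Total minor-loss coefficient ΣK = 2·0.23 + 1·1.4 + 1·0.52 = 2.38.
ΔP = [f·L/D + ΣK]·(ρV²/2) = [0.0488·99.4/0.205 + 2.38]·(1150·0.05²/2) = [23.66 + 2.38]·1.438 = 37.44 Pa.
ΔP = 37.44 Pa = 0.0374 kPa.

ΔP ≈ 0.0374 kPa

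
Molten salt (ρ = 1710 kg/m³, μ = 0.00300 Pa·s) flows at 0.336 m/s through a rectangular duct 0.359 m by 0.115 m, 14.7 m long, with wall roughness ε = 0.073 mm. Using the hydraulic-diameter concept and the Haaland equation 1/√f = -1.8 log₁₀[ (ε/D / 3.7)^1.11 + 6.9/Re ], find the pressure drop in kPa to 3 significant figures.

ΔP ≈ 0.193 kPa

Hydraulic diameter D_h = 4A/P = 4·(0.359·0.115)/(2·(0.359+0.115)) = 0.1651/0.948 = 0.1742 m.
Re = ρVD_h/μ = 1710·0.336·0.1742/0.003 = 3.336e+04.
ε/D_h = 7.3e-05/0.1742 = 0.000419; Haaland gives 1/√f = -1.8 log₁₀[4.17e-05+0.000207] = 6.488, so f = 0.02375.
ΔP = f(L/D_h)(ρV²/2) = 0.02375·14.7/0.1742·96.53 = 193.5 Pa.
ΔP = 0.193 kPa.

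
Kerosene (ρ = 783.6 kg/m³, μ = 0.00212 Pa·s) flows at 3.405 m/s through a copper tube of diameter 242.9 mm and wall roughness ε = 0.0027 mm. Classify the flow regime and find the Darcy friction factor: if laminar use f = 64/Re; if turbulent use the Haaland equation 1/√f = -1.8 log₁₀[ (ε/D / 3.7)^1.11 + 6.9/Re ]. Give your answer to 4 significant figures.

Re = ρVD/μ = 783.6·3.405·0.2429/0.00212 = 3.057e+05.
Re > 4000 → turbulent. ε/D = 2.7e-06/0.2429 = 1.11e-05; Haaland: 1/√f = -1.8 log₁₀[7.42e-07 + 2.26e-05] = 8.338, so f = 0.01438.

f ≈ 0.01438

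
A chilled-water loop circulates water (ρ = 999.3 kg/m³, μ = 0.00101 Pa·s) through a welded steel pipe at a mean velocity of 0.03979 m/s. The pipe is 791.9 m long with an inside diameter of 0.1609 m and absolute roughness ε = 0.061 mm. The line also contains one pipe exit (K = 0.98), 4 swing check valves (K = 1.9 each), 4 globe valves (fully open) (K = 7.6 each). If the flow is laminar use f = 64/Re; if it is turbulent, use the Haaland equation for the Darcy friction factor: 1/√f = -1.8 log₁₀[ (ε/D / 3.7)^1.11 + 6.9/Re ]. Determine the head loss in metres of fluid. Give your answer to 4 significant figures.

Reynolds number Re = ρVD/μ = 999.3 · 0.03979 · 0.1609 / 0.00101 = 6334.
Re > 4000 → turbulent. Relative roughness ε/D = 6.1e-05/0.1609 = 0.000379. Haaland: 1/√f = -1.8 log₁₀[(0.000379/3.7)^1.11 + 6.9/6334] = -1.8 log₁₀[3.73e-05 + 0.00109] = 5.307, so f = 0.03551.
Total minor-loss coefficient ΣK = 1·0.98 + 4·1.9 + 4·7.6 = 39.
ΔP = [f·L/D + ΣK]·(ρV²/2) = [0.03551·791.9/0.1609 + 39]·(999.3·0.03979²/2) = [174.8 + 39]·0.7911 = 169.1 Pa.
Head loss h_f = ΔP/(ρg) = 169.1/(999.3·9.81) = 0.01725 m.

h_f ≈ 0.01725 m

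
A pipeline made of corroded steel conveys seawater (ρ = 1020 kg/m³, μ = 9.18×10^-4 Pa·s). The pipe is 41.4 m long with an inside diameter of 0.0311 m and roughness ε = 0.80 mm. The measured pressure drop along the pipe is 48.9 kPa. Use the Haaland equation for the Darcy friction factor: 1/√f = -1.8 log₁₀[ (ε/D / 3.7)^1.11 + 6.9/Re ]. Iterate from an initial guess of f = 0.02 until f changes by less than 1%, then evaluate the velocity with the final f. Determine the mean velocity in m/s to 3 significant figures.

Rearranging Darcy-Weisbach: V = √(2·ΔP·D/(f·L·ρ)). With ε/D = 0.0008/0.0311 = 0.0257, iterate starting from f = 0.02:
  f = 0.02 → V = √(2·4.89e+04·0.0311/(0.02·41.4·1020)) = 1.898 m/s; Re = ρVD/μ = 6.558e+04; f → 0.0543
  f = 0.0543 → V = 1.152 m/s; Re = 3.98e+04; f → 0.05463
Converged (Δf/f < 1%). With the final f = 0.05463: V = √(2·4.89e+04·0.0311/(0.05463·41.4·1020)) = 1.148 m/s.

V ≈ 1.15 m/s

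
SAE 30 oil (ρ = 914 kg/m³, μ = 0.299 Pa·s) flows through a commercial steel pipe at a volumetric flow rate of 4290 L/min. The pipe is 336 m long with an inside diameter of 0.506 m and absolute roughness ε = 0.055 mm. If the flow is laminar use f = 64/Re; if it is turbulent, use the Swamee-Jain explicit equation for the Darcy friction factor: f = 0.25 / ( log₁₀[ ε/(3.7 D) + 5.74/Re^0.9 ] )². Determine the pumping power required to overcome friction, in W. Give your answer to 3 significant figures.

Q = 4290 L/min = 4290/60000 = 0.0715 m³/s.
Cross-sectional area A = πD²/4 = π(0.506)²/4 = 0.2011 m²; mean velocity V = Q/A = 0.0715/0.2011 = 0.3556 m/s.
Reynolds number Re = ρVD/μ = 914 · 0.3556 · 0.506 / 0.299 = 550.
Re < 2300 → laminar flow, so f = 64/Re = 64/550 = 0.1164 (the turbulent correlation is not needed).
Darcy-Weisbach: ΔP = f(L/D)(ρV²/2) = 0.1164·(336/0.506)·(914·0.3556²/2) = 0.1164·664·57.78 = 4465 Pa.
Pumping power P = QΔP = 0.0715·4465 = 319.2 W = 319 W.

P ≈ 319 W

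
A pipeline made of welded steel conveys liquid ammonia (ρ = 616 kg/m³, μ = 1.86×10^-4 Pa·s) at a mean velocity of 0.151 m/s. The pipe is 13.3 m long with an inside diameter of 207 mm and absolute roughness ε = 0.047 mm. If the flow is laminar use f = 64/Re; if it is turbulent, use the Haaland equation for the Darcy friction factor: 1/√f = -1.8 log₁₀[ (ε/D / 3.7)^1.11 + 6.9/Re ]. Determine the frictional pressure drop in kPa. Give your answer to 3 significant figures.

ΔP ≈ 0.00846 kPa

Reynolds number Re = ρVD/μ = 616 · 0.151 · 0.207 / 0.000186 = 1.035e+05.
Re > 4000 → turbulent. Relative roughness ε/D = 4.7e-05/0.207 = 0.000227. Haaland: 1/√f = -1.8 log₁₀[(0.000227/3.7)^1.11 + 6.9/1.035e+05] = -1.8 log₁₀[2.11e-05 + 6.67e-05] = 7.302, so f = 0.01876.
Darcy-Weisbach: ΔP = f(L/D)(ρV²/2) = 0.01876·(13.3/0.207)·(616·0.151²/2) = 0.01876·64.25·7.023 = 8.463 Pa.
ΔP = 8.463 Pa = 0.00846 kPa.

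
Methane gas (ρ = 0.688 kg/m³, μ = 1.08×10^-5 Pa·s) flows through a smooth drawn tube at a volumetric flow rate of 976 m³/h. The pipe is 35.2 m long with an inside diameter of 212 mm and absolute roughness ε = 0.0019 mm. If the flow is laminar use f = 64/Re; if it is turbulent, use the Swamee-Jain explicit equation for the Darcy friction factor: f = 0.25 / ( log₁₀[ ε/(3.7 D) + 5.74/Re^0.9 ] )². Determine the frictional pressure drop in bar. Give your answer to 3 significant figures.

Q = 976 m³/h = 976/3600 = 0.2711 m³/s.
Cross-sectional area A = πD²/4 = π(0.212)²/4 = 0.0353 m²; mean velocity V = Q/A = 0.2711/0.0353 = 7.68 m/s.
Reynolds number Re = ρVD/μ = 0.688 · 7.68 · 0.212 / 1.08e-05 = 1.037e+05.
Re > 4000 → turbulent. Relative roughness ε/D = 1.9e-06/0.212 = 8.96e-06. Swamee-Jain: f = 0.25/(log₁₀[8.96e-06/3.7 + 5.74/1.037e+05^0.9])² = 0.25/(log₁₀[2.42e-06 + 0.000176])² = 0.25/(-3.749)² = 0.01778.
Darcy-Weisbach: ΔP = f(L/D)(ρV²/2) = 0.01778·(35.2/0.212)·(0.688·7.68²/2) = 0.01778·166·20.29 = 59.92 Pa.
ΔP = 59.92 Pa = 5.99×10^-4 bar.

ΔP ≈ 5.99×10^-4 bar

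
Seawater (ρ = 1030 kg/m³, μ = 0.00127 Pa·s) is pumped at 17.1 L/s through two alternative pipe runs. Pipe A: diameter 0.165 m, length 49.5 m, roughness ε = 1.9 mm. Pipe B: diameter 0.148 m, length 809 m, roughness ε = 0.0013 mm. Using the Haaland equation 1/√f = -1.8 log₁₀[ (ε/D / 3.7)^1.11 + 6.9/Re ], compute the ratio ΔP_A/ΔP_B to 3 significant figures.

Pipe A: V = Q/A = 0.0171/0.02138 = 0.7997 m/s; Re = 1.07e+05; ε/D = 0.0115; Haaland → f = 0.04034; ΔP_A = f(L/D)(ρV²/2) = 3986 Pa.
Pipe B: V = Q/A = 0.0171/0.0172 = 0.994 m/s; Re = 1.193e+05; ε/D = 8.78e-06; Haaland → f = 0.01722; ΔP_B = f(L/D)(ρV²/2) = 4.79e+04 Pa.
ΔP_A/ΔP_B = 3986/4.79e+04 = 0.0832.

ΔP_A/ΔP_B ≈ 0.0832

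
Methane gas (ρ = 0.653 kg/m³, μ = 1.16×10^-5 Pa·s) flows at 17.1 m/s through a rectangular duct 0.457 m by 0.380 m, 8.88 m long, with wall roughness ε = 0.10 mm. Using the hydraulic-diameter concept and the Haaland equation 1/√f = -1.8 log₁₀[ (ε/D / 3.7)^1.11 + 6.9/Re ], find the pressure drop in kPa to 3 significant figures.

Hydraulic diameter D_h = 4A/P = 4·(0.457·0.38)/(2·(0.457+0.38)) = 0.6946/1.674 = 0.415 m.
Re = ρVD_h/μ = 0.653·17.1·0.415/1.16e-05 = 3.994e+05.
ε/D_h = 0.0001/0.415 = 0.000241; Haaland gives 1/√f = -1.8 log₁₀[2.26e-05+1.73e-05] = 7.92, so f = 0.01594.
ΔP = f(L/D_h)(ρV²/2) = 0.01594·8.88/0.415·95.47 = 32.57 Pa.
ΔP = 0.0326 kPa.

ΔP ≈ 0.0326 kPa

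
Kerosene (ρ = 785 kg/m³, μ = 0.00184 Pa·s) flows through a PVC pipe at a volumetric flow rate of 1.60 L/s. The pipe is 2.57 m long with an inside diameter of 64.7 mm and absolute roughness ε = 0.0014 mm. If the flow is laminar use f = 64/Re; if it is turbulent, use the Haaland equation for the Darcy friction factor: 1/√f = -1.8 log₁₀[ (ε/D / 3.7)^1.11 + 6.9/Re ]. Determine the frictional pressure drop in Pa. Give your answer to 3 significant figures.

ΔP ≈ 105 Pa

Q = 1.60 L/s = 1.60/1000 = 0.0016 m³/s.
Cross-sectional area A = πD²/4 = π(0.0647)²/4 = 0.003288 m²; mean velocity V = Q/A = 0.0016/0.003288 = 0.4867 m/s.
Reynolds number Re = ρVD/μ = 785 · 0.4867 · 0.0647 / 0.00184 = 1.343e+04.
Re > 4000 → turbulent. Relative roughness ε/D = 1.4e-06/0.0647 = 2.16e-05. Haaland: 1/√f = -1.8 log₁₀[(2.16e-05/3.7)^1.11 + 6.9/1.343e+04] = -1.8 log₁₀[1.55e-06 + 0.000514] = 5.918, so f = 0.02855.
Darcy-Weisbach: ΔP = f(L/D)(ρV²/2) = 0.02855·(2.57/0.0647)·(785·0.4867²/2) = 0.02855·39.72·92.96 = 105.4 Pa.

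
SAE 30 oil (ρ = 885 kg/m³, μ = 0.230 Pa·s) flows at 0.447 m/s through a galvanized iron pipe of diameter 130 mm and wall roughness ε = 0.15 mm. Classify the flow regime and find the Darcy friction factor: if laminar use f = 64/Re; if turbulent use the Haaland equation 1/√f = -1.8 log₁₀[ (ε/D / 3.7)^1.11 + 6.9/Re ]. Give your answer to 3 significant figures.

f ≈ 0.286

Re = ρVD/μ = 885·0.447·0.13/0.23 = 223.6.
Re < 2300 → laminar, so f = 64/Re = 0.2862 (roughness is irrelevant in laminar flow).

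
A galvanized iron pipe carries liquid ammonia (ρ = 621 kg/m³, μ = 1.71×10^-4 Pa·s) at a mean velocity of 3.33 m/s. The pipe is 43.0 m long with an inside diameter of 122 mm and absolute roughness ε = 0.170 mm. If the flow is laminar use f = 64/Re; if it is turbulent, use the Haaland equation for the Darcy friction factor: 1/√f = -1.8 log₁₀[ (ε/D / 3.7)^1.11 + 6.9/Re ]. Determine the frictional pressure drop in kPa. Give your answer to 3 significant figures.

Reynolds number Re = ρVD/μ = 621 · 3.33 · 0.122 / 0.000171 = 1.475e+06.
Re > 4000 → turbulent. Relative roughness ε/D = 0.00017/0.122 = 0.00139. Haaland: 1/√f = -1.8 log₁₀[(0.00139/3.7)^1.11 + 6.9/1.475e+06] = -1.8 log₁₀[0.000158 + 4.68e-06] = 6.819, so f = 0.02151.
Darcy-Weisbach: ΔP = f(L/D)(ρV²/2) = 0.02151·(43/0.122)·(621·3.33²/2) = 0.02151·352.5·3443 = 2.61e+04 Pa.
ΔP = 2.61e+04 Pa = 26.1 kPa.

ΔP ≈ 26.1 kPa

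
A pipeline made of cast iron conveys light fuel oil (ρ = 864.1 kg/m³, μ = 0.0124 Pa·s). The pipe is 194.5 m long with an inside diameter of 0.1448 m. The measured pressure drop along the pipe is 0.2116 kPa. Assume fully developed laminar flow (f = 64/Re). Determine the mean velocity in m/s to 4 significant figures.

For laminar flow, f = 64/Re with Re = ρVD/μ, so Darcy-Weisbach reduces to ΔP = 32μLV/D². Solving for V: V = ΔP·D²/(32μL) = 211.6·(0.1448)²/(32·0.0124·194.5) = 0.05749 m/s.
Check: Re = ρVD/μ = 864.1·0.05749·0.1448/0.0124 = 580.1 < 2300, so the laminar assumption holds.

V ≈ 0.05749 m/s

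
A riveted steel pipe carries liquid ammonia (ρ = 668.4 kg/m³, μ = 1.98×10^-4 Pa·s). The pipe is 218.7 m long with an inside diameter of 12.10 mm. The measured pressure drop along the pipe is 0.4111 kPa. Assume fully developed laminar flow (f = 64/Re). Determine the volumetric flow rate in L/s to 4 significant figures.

For laminar flow, f = 64/Re with Re = ρVD/μ, so Darcy-Weisbach reduces to ΔP = 32μLV/D². Solving for V: V = ΔP·D²/(32μL) = 411.1·(0.0121)²/(32·0.000198·218.7) = 0.04344 m/s.
Check: Re = ρVD/μ = 668.4·0.04344·0.0121/0.000198 = 1774 < 2300, so the laminar assumption holds.
Q = V·A = 0.04344·(π/4·0.0121²) = 4.995e-06 m³/s = 0.004995 L/s.

Q ≈ 0.004995 L/s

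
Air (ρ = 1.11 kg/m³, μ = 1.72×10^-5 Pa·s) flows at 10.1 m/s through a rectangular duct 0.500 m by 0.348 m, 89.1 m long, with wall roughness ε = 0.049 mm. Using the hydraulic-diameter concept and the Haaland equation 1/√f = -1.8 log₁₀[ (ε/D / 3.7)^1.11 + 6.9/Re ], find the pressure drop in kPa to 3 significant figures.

Hydraulic diameter D_h = 4A/P = 4·(0.5·0.348)/(2·(0.5+0.348)) = 0.696/1.696 = 0.4104 m.
Re = ρVD_h/μ = 1.11·10.1·0.4104/1.72e-05 = 2.675e+05.
ε/D_h = 4.9e-05/0.4104 = 0.000119; Haaland gives 1/√f = -1.8 log₁₀[1.03e-05+2.58e-05] = 7.996, so f = 0.01564.
ΔP = f(L/D_h)(ρV²/2) = 0.01564·89.1/0.4104·56.62 = 192.3 Pa.
ΔP = 0.192 kPa.

ΔP ≈ 0.192 kPa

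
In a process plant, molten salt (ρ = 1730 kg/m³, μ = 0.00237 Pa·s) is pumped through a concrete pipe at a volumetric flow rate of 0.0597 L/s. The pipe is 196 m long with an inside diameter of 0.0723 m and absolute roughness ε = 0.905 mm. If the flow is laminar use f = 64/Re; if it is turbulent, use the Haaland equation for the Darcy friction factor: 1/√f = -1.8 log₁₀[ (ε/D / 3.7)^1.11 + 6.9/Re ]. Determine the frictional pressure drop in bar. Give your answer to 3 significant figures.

ΔP ≈ 4.14×10^-4 bar

Q = 0.0597 L/s = 0.0597/1000 = 5.97e-05 m³/s.
Cross-sectional area A = πD²/4 = π(0.0723)²/4 = 0.004106 m²; mean velocity V = Q/A = 5.97e-05/0.004106 = 0.01454 m/s.
Reynolds number Re = ρVD/μ = 1730 · 0.01454 · 0.0723 / 0.00237 = 767.4.
Re < 2300 → laminar flow, so f = 64/Re = 64/767.4 = 0.08339 (the turbulent correlation is not needed).
Darcy-Weisbach: ΔP = f(L/D)(ρV²/2) = 0.08339·(196/0.0723)·(1730·0.01454²/2) = 0.08339·2711·0.1829 = 41.35 Pa.
ΔP = 41.35 Pa = 4.14×10^-4 bar.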